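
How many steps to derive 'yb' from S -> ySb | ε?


Derivation: S => ySb => yb
Steps: 2


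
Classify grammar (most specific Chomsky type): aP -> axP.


LHS has context (more than one symbol) and |LHS| ≤ |RHS|
Classification: Type 1 (Context-Sensitive)


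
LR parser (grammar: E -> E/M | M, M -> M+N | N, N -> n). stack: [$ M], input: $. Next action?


lookahead ∉ {+} so M won't extend; reduce E -> M
Action: reduce (E -> M)


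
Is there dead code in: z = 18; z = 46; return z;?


first assignment to z is overwritten before any read
Dead: 'z = 18'


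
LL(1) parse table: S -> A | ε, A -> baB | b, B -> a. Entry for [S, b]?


For [S, b]: 'b' ∈ FIRST(A)
Entry: S -> A


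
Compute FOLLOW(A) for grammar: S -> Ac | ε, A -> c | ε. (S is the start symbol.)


$ ∈ FOLLOW(S). For each A -> αBβ: add FIRST(β)\{ε} to FOLLOW(B); if β nullable, add FOLLOW(A).
FOLLOW(A) = {c}


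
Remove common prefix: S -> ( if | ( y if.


Common prefix: '('
Factored: S -> ( S', S' -> if | y if


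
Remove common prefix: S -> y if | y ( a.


Common prefix: 'y'
Factored: S -> y S', S' -> if | ( a


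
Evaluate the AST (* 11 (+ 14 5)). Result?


Evaluate inner: (+ 14 5) = 19
Evaluate root: (* 11 19) = 209
Result: 209


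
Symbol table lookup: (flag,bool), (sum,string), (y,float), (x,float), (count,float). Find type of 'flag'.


Lookup 'flag' → type bool


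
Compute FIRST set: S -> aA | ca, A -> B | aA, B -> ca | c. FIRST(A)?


Per alternative of A: FIRST(B) = {c}; FIRST(aA) = {a}
FIRST(A) = {a, c}


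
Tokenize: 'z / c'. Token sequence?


Scan left to right, longest-match per lexeme
Tokens: ID(z), OP(/), ID(c)


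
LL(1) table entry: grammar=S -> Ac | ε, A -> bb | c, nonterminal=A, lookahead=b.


For [A, b]: 'b' ∈ FIRST(bb)
Entry: A -> bb


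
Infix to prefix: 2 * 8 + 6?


left-to-right (same/higher precedence on left): tree is (+ (* 2 8) 6)
Prefix: + * 2 8 6


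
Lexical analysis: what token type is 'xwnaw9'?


Pattern: letter/underscore followed by alphanumerics, not a keyword
Type: IDENTIFIER


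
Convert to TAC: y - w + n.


Break into single-operator statements:
t1 = y - w
t2 = t1 + n


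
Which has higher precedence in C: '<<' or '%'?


'%' is multiplicative (level 10); '<<' is shift (level 8)
Higher level binds tighter
'%' has higher precedence than '<<'


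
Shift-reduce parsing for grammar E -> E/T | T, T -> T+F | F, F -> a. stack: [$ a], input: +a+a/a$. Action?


'a' on top is the handle for F -> a
Action: reduce (F -> a)


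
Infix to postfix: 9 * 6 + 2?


Left to right (same or higher precedence on left)
Postfix: 9 6 * 2 +


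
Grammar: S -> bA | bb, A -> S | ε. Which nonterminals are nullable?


A nonterminal is nullable iff some alternative derives ε (directly, or every symbol in it is nullable)
Nullable: {A}


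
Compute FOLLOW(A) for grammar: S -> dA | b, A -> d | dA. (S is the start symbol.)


$ ∈ FOLLOW(S). For each A -> αBβ: add FIRST(β)\{ε} to FOLLOW(B); if β nullable, add FOLLOW(A).
FOLLOW(A) = {$}


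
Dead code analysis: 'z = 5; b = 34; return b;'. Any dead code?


z is assigned but never read
Dead: 'z = 5'


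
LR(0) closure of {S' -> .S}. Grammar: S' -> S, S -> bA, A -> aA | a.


Start: S' -> .S
For each item with dot before a nonterminal B, add B -> .γ for every B-production
Closure: [S' -> .S, S -> .bA]


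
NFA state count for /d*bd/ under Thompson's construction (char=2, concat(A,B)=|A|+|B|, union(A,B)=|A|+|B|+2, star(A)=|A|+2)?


Syntax tree has 3 char leaf(s), 0 union(s), 1 star(s)
chars contribute 3×2 = 6; each union adds +2; each star adds +2
Total: 6 + 0 + 2 = 8 states


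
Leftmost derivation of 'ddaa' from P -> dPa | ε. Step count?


Derivation: P => dPa => ddPaa => ddaa
Steps: 3


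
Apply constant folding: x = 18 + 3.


18 + 3 = 21 at compile time
Optimized: x = 21


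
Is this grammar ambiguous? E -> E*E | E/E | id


'id*id/id' has two parse trees (no precedence encoded between * and /)
Ambiguous


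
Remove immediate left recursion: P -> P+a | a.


Left-recursive alternatives: P+a; non-recursive: a
Introduce P': P -> aP', P' -> +aP' | ε


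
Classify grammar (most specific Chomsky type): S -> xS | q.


Right-linear: every RHS is a terminal or a terminal followed by one nonterminal
Classification: Type 3 (Regular)


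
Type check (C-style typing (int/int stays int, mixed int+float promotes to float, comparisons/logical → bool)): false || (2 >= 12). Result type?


Operand types: bool || bool
Rule: logical operators take bool operands and yield bool
Result type: bool


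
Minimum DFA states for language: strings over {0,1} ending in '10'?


Track the longest suffix of input matching a prefix of '10': 3 classes (prefixes of length 0..2)
Minimal DFA: 3 states


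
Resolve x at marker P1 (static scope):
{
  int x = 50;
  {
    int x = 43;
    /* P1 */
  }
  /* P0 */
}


x declared in the same block as P1
x = 43


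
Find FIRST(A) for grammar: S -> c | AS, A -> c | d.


Per alternative of A: FIRST(c) = {c}; FIRST(d) = {d}
FIRST(A) = {c, d}


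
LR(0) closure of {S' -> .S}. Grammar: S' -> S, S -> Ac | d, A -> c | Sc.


Start: S' -> .S
For each item with dot before a nonterminal B, add B -> .γ for every B-production
Closure: [S' -> .S, S -> .Ac, S -> .d, A -> .c, A -> .Sc]


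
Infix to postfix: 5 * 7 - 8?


Left to right (same or higher precedence on left)
Postfix: 5 7 * 8 -


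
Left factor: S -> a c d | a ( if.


Common prefix: 'a'
Factored: S -> a S', S' -> c d | ( if


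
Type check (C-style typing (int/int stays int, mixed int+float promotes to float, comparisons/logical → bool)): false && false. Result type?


Operand types: bool && bool
Rule: logical operators take bool operands and yield bool
Result type: bool


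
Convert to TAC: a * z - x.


Break into single-operator statements:
t1 = a * z
t2 = t1 - x


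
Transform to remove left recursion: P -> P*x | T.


Left-recursive alternatives: P*x; non-recursive: T
Introduce P': P -> TP', P' -> *xP' | ε


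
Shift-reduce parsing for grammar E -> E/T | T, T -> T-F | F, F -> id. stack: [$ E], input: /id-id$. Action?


shift '/' to continue E -> E/T
Action: shift


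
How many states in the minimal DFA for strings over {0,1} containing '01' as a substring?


KMP-style automaton: 2 progress states + 1 absorbing accept = 3
Minimal DFA: 3 states


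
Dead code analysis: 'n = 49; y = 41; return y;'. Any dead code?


n is assigned but never read
Dead: 'n = 49'


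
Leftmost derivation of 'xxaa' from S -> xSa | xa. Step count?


Derivation: S => xSa => xxaa
Steps: 2


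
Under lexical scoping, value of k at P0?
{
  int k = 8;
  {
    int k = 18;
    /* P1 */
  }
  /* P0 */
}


k declared in the same block as P0
k = 8


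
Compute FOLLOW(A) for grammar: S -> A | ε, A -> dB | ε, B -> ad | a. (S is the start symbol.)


$ ∈ FOLLOW(S). For each A -> αBβ: add FIRST(β)\{ε} to FOLLOW(B); if β nullable, add FOLLOW(A).
FOLLOW(A) = {$}


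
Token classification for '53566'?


Pattern: digits only
Type: INTEGER_LITERAL


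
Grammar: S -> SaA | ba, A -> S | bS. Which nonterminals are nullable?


A nonterminal is nullable iff some alternative derives ε (directly, or every symbol in it is nullable)
Nullable: {}


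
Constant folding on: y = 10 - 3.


10 - 3 = 7 at compile time
Optimized: y = 7


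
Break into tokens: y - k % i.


Scan left to right, longest-match per lexeme
Tokens: ID(y), OP(-), ID(k), OP(%), ID(i)


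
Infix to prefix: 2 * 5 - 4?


left-to-right (same/higher precedence on left): tree is (- (* 2 5) 4)
Prefix: - * 2 5 4


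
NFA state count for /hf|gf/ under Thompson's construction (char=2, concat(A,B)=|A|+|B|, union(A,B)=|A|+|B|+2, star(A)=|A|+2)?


Syntax tree has 4 char leaf(s), 1 union(s), 0 star(s)
chars contribute 4×2 = 8; each union adds +2; each star adds +2
Total: 8 + 2 + 0 = 10 states


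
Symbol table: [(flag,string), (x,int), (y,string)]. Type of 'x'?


Lookup 'x' → type int


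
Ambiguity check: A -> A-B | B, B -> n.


precedence layered via separate nonterminal B: deterministic
Unambiguous


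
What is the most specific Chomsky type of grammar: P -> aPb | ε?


Single nonterminal LHS, but a^n b^n is not regular
Classification: Type 2 (Context-Free)


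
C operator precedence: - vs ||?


'-' is additive (level 9); '||' is logical OR (level 1)
Higher level binds tighter
'-' has higher precedence than '||'


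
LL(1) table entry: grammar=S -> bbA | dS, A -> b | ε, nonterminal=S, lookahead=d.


For [S, d]: 'd' ∈ FIRST(dS)
Entry: S -> dS


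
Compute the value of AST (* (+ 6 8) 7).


Evaluate inner: (+ 6 8) = 14
Evaluate root: (* 14 7) = 98
Result: 98


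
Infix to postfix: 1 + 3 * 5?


* has higher precedence, evaluate 3*5 first
Postfix: 1 3 5 * +


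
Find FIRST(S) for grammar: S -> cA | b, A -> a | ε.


Per alternative of S: FIRST(cA) = {c}; FIRST(b) = {b}
FIRST(S) = {b, c}


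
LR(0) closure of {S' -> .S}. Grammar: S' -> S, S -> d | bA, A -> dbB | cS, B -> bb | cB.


Start: S' -> .S
For each item with dot before a nonterminal B, add B -> .γ for every B-production
Closure: [S' -> .S, S -> .d, S -> .bA]


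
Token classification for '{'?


Pattern: delimiter/punctuation
Type: PUNCTUATION


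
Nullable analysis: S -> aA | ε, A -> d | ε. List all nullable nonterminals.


A nonterminal is nullable iff some alternative derives ε (directly, or every symbol in it is nullable)
Nullable: {A, S}


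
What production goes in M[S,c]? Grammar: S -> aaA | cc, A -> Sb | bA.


For [S, c]: 'c' ∈ FIRST(cc)
Entry: S -> cc


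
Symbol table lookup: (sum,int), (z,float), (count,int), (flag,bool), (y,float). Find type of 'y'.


Lookup 'y' → type float


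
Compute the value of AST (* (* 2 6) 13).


Evaluate inner: (* 2 6) = 12
Evaluate root: (* 12 13) = 156
Result: 156


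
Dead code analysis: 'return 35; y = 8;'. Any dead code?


statement follows a return and is unreachable
Dead: 'y = 8'


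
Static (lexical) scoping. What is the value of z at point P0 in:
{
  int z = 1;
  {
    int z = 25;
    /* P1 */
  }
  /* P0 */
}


z declared in the same block as P0
z = 1


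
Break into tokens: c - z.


Scan left to right, longest-match per lexeme
Tokens: ID(c), OP(-), ID(z)


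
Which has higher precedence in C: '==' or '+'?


'+' is additive (level 9); '==' is equality (level 6)
Higher level binds tighter
'+' has higher precedence than '=='


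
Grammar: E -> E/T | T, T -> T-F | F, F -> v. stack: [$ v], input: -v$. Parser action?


'v' on top is the handle for F -> v
Action: reduce (F -> v)


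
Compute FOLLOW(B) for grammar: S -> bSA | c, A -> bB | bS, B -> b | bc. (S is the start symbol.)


$ ∈ FOLLOW(S). For each A -> αBβ: add FIRST(β)\{ε} to FOLLOW(B); if β nullable, add FOLLOW(A).
FOLLOW(B) = {$, b}


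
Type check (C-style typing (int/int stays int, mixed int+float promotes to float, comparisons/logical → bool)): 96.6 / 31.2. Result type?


Operand types: float / float
Rule: mixed int/float promotes to float; int/int stays int
Result type: float


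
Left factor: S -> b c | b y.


Common prefix: 'b'
Factored: S -> b S', S' -> c | y


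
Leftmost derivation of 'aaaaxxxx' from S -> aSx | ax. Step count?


Derivation: S => aSx => aaSxx => aaaSxxx => aaaaxxxx
Steps: 4


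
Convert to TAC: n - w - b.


Break into single-operator statements:
t1 = n - w
t2 = t1 - b


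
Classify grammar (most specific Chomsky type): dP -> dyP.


LHS has context (more than one symbol) and |LHS| ≤ |RHS|
Classification: Type 1 (Context-Sensitive)


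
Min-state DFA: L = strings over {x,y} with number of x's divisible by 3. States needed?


Track (count of x) mod 3: states 0..2, accept at 0
Minimal DFA: 3 states


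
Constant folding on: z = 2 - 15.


2 - 15 = -13 at compile time
Optimized: z = -13


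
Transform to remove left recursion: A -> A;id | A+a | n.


Left-recursive alternatives: A;id, A+a; non-recursive: n
Introduce A': A -> nA', A' -> ;idA' | +aA' | ε


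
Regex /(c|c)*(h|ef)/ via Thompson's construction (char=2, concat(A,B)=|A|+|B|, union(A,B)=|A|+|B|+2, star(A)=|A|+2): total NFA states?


Syntax tree has 5 char leaf(s), 2 union(s), 1 star(s)
chars contribute 5×2 = 10; each union adds +2; each star adds +2
Total: 10 + 4 + 2 = 16 states


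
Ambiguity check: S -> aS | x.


right-linear, alternatives start with distinct terminals 'a' vs 'x': unique leftmost derivation
Unambiguous


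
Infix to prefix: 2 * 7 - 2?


left-to-right (same/higher precedence on left): tree is (- (* 2 7) 2)
Prefix: - * 2 7 2


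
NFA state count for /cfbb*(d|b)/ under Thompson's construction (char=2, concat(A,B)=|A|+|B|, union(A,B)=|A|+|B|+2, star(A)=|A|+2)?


Syntax tree has 6 char leaf(s), 1 union(s), 1 star(s)
chars contribute 6×2 = 12; each union adds +2; each star adds +2
Total: 12 + 2 + 2 = 16 states


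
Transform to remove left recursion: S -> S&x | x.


Left-recursive alternatives: S&x; non-recursive: x
Introduce S': S -> xS', S' -> &xS' | ε


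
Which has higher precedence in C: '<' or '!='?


'<' is relational (level 7); '!=' is equality (level 6)
Higher level binds tighter
'<' has higher precedence than '!='


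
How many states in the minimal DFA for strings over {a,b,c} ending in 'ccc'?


Track the longest suffix of input matching a prefix of 'ccc': 4 classes (prefixes of length 0..3)
Minimal DFA: 4 states


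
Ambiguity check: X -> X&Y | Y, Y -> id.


precedence layered via separate nonterminal Y: deterministic
Unambiguous


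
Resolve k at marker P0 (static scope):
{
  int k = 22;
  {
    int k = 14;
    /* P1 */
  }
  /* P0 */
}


k declared in the same block as P0
k = 22


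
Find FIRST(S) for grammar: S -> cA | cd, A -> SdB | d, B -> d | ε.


Per alternative of S: FIRST(cA) = {c}; FIRST(cd) = {c}
FIRST(S) = {c}


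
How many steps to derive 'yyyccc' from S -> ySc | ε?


Derivation: S => ySc => yyScc => yyySccc => yyyccc
Steps: 4


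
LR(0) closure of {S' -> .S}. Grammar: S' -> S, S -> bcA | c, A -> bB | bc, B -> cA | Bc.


Start: S' -> .S
For each item with dot before a nonterminal B, add B -> .γ for every B-production
Closure: [S' -> .S, S -> .bcA, S -> .c]


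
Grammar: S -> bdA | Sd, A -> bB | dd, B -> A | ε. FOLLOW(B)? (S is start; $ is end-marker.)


$ ∈ FOLLOW(S). For each A -> αBβ: add FIRST(β)\{ε} to FOLLOW(B); if β nullable, add FOLLOW(A).
FOLLOW(B) = {$, d}


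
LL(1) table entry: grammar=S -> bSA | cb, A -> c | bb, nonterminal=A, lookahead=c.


For [A, c]: 'c' ∈ FIRST(c)
Entry: A -> c


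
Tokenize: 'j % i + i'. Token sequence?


Scan left to right, longest-match per lexeme
Tokens: ID(j), OP(%), ID(i), OP(+), ID(i)


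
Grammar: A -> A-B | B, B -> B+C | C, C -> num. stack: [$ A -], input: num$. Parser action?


no handle ('A-' is not any RHS); shift 'num'
Action: shift


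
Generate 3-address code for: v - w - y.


Break into single-operator statements:
t1 = v - w
t2 = t1 - y


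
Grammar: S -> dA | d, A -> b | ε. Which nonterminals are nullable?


A nonterminal is nullable iff some alternative derives ε (directly, or every symbol in it is nullable)
Nullable: {A}


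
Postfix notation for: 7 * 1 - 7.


Left to right (same or higher precedence on left)
Postfix: 7 1 * 7 -


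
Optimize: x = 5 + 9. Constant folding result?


5 + 9 = 14 at compile time
Optimized: x = 14


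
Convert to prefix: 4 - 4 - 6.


left-to-right (same/higher precedence on left): tree is (- (- 4 4) 6)
Prefix: - - 4 4 6


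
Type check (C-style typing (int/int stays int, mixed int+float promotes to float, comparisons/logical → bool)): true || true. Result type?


Operand types: bool || bool
Rule: logical operators take bool operands and yield bool
Result type: bool


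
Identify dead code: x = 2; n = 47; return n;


x is assigned but never read
Dead: 'x = 2'


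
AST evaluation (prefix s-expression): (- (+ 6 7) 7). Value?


Evaluate inner: (+ 6 7) = 13
Evaluate root: (- 13 7) = 6
Result: 6


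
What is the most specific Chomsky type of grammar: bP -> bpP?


LHS has context (more than one symbol) and |LHS| ≤ |RHS|
Classification: Type 1 (Context-Sensitive)


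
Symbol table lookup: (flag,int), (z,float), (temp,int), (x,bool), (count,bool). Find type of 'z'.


Lookup 'z' → type float


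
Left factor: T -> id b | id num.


Common prefix: 'id'
Factored: T -> id T', T' -> b | num


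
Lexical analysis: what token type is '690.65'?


Pattern: digits with a decimal point
Type: FLOAT_LITERAL


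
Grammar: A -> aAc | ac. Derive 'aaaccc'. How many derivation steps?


Derivation: A => aAc => aaAcc => aaaccc
Steps: 3


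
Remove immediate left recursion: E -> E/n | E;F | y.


Left-recursive alternatives: E/n, E;F; non-recursive: y
Introduce E': E -> yE', E' -> /nE' | ;FE' | ε


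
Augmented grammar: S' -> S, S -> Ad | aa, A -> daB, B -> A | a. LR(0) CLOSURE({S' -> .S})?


Start: S' -> .S
For each item with dot before a nonterminal B, add B -> .γ for every B-production
Closure: [S' -> .S, S -> .Ad, S -> .aa, A -> .daB]


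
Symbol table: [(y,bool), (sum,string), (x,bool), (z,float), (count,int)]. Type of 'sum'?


Lookup 'sum' → type string


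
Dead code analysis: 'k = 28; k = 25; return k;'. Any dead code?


first assignment to k is overwritten before any read
Dead: 'k = 28'


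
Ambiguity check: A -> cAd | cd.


balanced c^n…d^n: each string has a unique parse
Unambiguous


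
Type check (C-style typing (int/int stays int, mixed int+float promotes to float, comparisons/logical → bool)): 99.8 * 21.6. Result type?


Operand types: float * float
Rule: mixed int/float promotes to float; int/int stays int
Result type: float


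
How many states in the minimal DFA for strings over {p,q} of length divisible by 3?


Track length mod 3: states 0..2, accept at 0
Minimal DFA: 3 states


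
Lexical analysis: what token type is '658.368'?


Pattern: digits with a decimal point
Type: FLOAT_LITERAL


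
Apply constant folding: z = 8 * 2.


8 * 2 = 16 at compile time
Optimized: z = 16


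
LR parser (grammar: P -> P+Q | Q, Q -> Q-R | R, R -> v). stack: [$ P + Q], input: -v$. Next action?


'-' can extend Q; shift to build Q -> Q-R
Action: shift


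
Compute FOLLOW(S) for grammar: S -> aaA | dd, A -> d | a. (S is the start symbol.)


$ ∈ FOLLOW(S). For each A -> αBβ: add FIRST(β)\{ε} to FOLLOW(B); if β nullable, add FOLLOW(A).
FOLLOW(S) = {$}


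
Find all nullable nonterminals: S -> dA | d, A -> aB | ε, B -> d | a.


A nonterminal is nullable iff some alternative derives ε (directly, or every symbol in it is nullable)
Nullable: {A}


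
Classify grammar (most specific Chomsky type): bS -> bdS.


LHS has context (more than one symbol) and |LHS| ≤ |RHS|
Classification: Type 1 (Context-Sensitive)


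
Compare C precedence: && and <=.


'<=' is relational (level 7); '&&' is logical AND (level 2)
Higher level binds tighter
'<=' has higher precedence than '&&'


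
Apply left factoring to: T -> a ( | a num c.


Common prefix: 'a'
Factored: T -> a T', T' -> ( | num c


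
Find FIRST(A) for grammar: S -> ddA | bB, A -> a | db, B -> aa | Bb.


Per alternative of A: FIRST(a) = {a}; FIRST(db) = {d}
FIRST(A) = {a, d}


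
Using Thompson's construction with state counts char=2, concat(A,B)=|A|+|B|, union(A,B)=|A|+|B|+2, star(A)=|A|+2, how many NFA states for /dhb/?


Syntax tree has 3 char leaf(s), 0 union(s), 0 star(s)
chars contribute 3×2 = 6; each union adds +2; each star adds +2
Total: 6 + 0 + 0 = 6 states


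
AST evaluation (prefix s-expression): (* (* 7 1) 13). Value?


Evaluate inner: (* 7 1) = 7
Evaluate root: (* 7 13) = 91
Result: 91


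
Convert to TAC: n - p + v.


Break into single-operator statements:
t1 = n - p
t2 = t1 + v


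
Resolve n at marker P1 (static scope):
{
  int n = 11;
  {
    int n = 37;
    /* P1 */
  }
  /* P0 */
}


n declared in the same block as P1
n = 37


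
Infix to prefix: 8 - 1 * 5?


'*' binds tighter: tree is (- 8 (* 1 5))
Prefix: - 8 * 1 5


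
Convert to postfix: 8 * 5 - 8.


Left to right (same or higher precedence on left)
Postfix: 8 5 * 8 -


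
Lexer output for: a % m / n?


Scan left to right, longest-match per lexeme
Tokens: ID(a), OP(%), ID(m), OP(/), ID(n)


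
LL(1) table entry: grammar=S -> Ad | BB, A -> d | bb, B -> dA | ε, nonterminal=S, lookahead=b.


For [S, b]: 'b' ∈ FIRST(Ad)
Entry: S -> Ad


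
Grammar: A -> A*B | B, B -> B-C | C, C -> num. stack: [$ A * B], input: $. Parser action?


handle 'A*B' on top; lookahead ∈ FOLLOW(A) = {*, $}
Action: reduce (A -> A*B)


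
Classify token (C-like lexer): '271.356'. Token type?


Pattern: digits with a decimal point
Type: FLOAT_LITERAL


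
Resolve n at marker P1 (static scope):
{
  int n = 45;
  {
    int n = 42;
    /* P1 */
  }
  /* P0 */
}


n declared in the same block as P1
n = 42


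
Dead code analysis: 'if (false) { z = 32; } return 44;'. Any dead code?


condition is constant false, so the whole block is unreachable
Dead: 'if (false) { z = 32; }'


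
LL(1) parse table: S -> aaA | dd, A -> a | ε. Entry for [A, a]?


For [A, a]: 'a' ∈ FIRST(a)
Entry: A -> a


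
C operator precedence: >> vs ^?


'>>' is shift (level 8); '^' is bitwise XOR (level 4)
Higher level binds tighter
'>>' has higher precedence than '^'


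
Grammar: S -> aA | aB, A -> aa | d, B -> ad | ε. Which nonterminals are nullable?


A nonterminal is nullable iff some alternative derives ε (directly, or every symbol in it is nullable)
Nullable: {B}


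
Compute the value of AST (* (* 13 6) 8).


Evaluate inner: (* 13 6) = 78
Evaluate root: (* 78 8) = 624
Result: 624


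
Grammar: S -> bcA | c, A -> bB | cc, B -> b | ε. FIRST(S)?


Per alternative of S: FIRST(bcA) = {b}; FIRST(c) = {c}
FIRST(S) = {b, c}


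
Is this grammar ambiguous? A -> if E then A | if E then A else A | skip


dangling else: 'if E then if E then skip else skip' parses two ways
Ambiguous


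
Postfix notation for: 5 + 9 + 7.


Left to right (same or higher precedence on left)
Postfix: 5 9 + 7 +


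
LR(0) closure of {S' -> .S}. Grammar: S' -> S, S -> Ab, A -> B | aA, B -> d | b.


Start: S' -> .S
For each item with dot before a nonterminal B, add B -> .γ for every B-production
Closure: [S' -> .S, S -> .Ab, A -> .B, A -> .aA, B -> .d, B -> .b]


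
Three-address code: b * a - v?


Break into single-operator statements:
t1 = b * a
t2 = t1 - v


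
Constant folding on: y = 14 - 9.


14 - 9 = 5 at compile time
Optimized: y = 5


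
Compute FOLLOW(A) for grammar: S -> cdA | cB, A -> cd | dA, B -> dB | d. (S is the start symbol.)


$ ∈ FOLLOW(S). For each A -> αBβ: add FIRST(β)\{ε} to FOLLOW(B); if β nullable, add FOLLOW(A).
FOLLOW(A) = {$}


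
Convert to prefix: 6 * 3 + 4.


left-to-right (same/higher precedence on left): tree is (+ (* 6 3) 4)
Prefix: + * 6 3 4


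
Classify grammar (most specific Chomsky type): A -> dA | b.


Right-linear: every RHS is a terminal or a terminal followed by one nonterminal
Classification: Type 3 (Regular)


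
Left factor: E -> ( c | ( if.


Common prefix: '('
Factored: E -> ( E', E' -> c | if


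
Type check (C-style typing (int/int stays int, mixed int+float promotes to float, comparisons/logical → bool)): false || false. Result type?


Operand types: bool || bool
Rule: logical operators take bool operands and yield bool
Result type: bool


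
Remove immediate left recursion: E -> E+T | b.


Left-recursive alternatives: E+T; non-recursive: b
Introduce E': E -> bE', E' -> +TE' | ε


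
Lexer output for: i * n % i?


Scan left to right, longest-match per lexeme
Tokens: ID(i), OP(*), ID(n), OP(%), ID(i)


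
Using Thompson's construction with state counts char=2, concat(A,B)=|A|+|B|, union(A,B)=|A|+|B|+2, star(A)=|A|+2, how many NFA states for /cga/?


Syntax tree has 3 char leaf(s), 0 union(s), 0 star(s)
chars contribute 3×2 = 6; each union adds +2; each star adds +2
Total: 6 + 0 + 0 = 6 states


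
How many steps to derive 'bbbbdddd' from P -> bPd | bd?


Derivation: P => bPd => bbPdd => bbbPddd => bbbbdddd
Steps: 4


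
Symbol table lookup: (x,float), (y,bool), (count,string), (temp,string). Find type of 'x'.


Lookup 'x' → type float


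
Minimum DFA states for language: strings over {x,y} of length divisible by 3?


Track length mod 3: states 0..2, accept at 0
Minimal DFA: 3 states


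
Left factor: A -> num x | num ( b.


Common prefix: 'num'
Factored: A -> num A', A' -> x | ( b


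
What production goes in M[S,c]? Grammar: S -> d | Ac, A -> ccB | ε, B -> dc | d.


For [S, c]: 'c' ∈ FIRST(Ac)
Entry: S -> Ac


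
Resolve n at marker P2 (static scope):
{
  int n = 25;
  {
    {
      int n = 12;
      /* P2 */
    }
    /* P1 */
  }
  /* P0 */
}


n declared in the same block as P2
n = 12


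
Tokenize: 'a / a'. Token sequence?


Scan left to right, longest-match per lexeme
Tokens: ID(a), OP(/), ID(a)


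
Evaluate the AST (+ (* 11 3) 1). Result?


Evaluate inner: (* 11 3) = 33
Evaluate root: (+ 33 1) = 34
Result: 34


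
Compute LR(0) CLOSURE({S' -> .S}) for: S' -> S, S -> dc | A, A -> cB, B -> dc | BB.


Start: S' -> .S
For each item with dot before a nonterminal B, add B -> .γ for every B-production
Closure: [S' -> .S, S -> .dc, S -> .A, A -> .cB]


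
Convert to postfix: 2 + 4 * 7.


* has higher precedence, evaluate 4*7 first
Postfix: 2 4 7 * +


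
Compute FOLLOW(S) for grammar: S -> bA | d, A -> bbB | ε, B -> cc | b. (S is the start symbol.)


$ ∈ FOLLOW(S). For each A -> αBβ: add FIRST(β)\{ε} to FOLLOW(B); if β nullable, add FOLLOW(A).
FOLLOW(S) = {$}


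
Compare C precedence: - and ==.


'-' is additive (level 9); '==' is equality (level 6)
Higher level binds tighter
'-' has higher precedence than '=='


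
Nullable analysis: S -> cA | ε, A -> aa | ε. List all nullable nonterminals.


A nonterminal is nullable iff some alternative derives ε (directly, or every symbol in it is nullable)
Nullable: {A, S}


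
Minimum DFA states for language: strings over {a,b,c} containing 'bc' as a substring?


KMP-style automaton: 2 progress states + 1 absorbing accept = 3
Minimal DFA: 3 states


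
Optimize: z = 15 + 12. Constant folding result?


15 + 12 = 27 at compile time
Optimized: z = 27


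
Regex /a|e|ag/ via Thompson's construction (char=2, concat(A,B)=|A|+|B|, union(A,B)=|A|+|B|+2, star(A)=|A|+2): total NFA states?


Syntax tree has 4 char leaf(s), 2 union(s), 0 star(s)
chars contribute 4×2 = 8; each union adds +2; each star adds +2
Total: 8 + 4 + 0 = 12 states


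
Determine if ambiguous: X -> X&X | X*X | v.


'v&v*v' has two parse trees (no precedence encoded between & and *)
Ambiguous


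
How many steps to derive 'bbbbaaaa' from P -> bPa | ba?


Derivation: P => bPa => bbPaa => bbbPaaa => bbbbaaaa
Steps: 4


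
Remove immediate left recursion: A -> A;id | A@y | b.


Left-recursive alternatives: A;id, A@y; non-recursive: b
Introduce A': A -> bA', A' -> ;idA' | @yA' | ε


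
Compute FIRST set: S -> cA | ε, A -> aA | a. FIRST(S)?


Per alternative of S: FIRST(cA) = {c}; FIRST(ε) = {ε}
FIRST(S) = {c, ε}


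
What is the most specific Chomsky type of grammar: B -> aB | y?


Right-linear: every RHS is a terminal or a terminal followed by one nonterminal
Classification: Type 3 (Regular)


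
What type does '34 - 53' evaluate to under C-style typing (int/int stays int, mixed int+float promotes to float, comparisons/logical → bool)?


Operand types: int - int
Rule: mixed int/float promotes to float; int/int stays int
Result type: int


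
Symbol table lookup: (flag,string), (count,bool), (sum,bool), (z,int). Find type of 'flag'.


Lookup 'flag' → type string


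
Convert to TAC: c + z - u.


Break into single-operator statements:
t1 = c + z
t2 = t1 - u


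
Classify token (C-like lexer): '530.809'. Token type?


Pattern: digits with a decimal point
Type: FLOAT_LITERAL


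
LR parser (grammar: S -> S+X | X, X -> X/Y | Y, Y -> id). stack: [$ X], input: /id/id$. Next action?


shift '/' to continue X -> X/Y
Action: shift


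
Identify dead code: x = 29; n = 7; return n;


x is assigned but never read
Dead: 'x = 29'


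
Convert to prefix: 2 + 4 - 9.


left-to-right (same/higher precedence on left): tree is (- (+ 2 4) 9)
Prefix: - + 2 4 9


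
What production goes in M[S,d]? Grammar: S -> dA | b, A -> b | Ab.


For [S, d]: 'd' ∈ FIRST(dA)
Entry: S -> dA


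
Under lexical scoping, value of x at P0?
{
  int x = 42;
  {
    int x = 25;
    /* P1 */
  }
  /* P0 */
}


x declared in the same block as P0
x = 42


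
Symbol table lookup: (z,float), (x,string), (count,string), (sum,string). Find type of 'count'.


Lookup 'count' → type string


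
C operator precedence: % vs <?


'%' is multiplicative (level 10); '<' is relational (level 7)
Higher level binds tighter
'%' has higher precedence than '<'


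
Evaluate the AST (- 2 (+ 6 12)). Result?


Evaluate inner: (+ 6 12) = 18
Evaluate root: (- 2 18) = -16
Result: -16


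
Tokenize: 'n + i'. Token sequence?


Scan left to right, longest-match per lexeme
Tokens: ID(n), OP(+), ID(i)


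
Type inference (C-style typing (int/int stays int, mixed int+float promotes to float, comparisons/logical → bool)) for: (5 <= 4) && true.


Operand types: bool && bool
Rule: logical operators take bool operands and yield bool
Result type: bool


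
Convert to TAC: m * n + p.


Break into single-operator statements:
t1 = m * n
t2 = t1 + p


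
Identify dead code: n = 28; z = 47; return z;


n is assigned but never read
Dead: 'n = 28'


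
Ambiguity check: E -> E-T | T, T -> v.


precedence layered via separate nonterminal T: deterministic
Unambiguous


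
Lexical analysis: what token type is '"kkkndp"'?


Pattern: double-quoted sequence
Type: STRING_LITERAL


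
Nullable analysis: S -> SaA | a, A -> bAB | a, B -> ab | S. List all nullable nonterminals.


A nonterminal is nullable iff some alternative derives ε (directly, or every symbol in it is nullable)
Nullable: {}


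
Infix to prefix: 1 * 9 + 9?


left-to-right (same/higher precedence on left): tree is (+ (* 1 9) 9)
Prefix: + * 1 9 9


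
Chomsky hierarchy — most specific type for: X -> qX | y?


Right-linear: every RHS is a terminal or a terminal followed by one nonterminal
Classification: Type 3 (Regular)


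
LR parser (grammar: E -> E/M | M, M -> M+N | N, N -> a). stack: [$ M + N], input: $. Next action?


handle 'M+N' on top
Action: reduce (M -> M+N)


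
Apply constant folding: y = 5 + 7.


5 + 7 = 12 at compile time
Optimized: y = 12


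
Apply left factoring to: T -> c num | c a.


Common prefix: 'c'
Factored: T -> c T', T' -> num | a


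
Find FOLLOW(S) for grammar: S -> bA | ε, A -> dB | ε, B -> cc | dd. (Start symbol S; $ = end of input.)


$ ∈ FOLLOW(S). For each A -> αBβ: add FIRST(β)\{ε} to FOLLOW(B); if β nullable, add FOLLOW(A).
FOLLOW(S) = {$}


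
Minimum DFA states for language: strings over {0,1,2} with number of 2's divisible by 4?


Track (count of 2) mod 4: states 0..3, accept at 0
Minimal DFA: 4 states


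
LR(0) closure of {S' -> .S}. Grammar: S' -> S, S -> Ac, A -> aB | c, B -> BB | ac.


Start: S' -> .S
For each item with dot before a nonterminal B, add B -> .γ for every B-production
Closure: [S' -> .S, S -> .Ac, A -> .aB, A -> .c]


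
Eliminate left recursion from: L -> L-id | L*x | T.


Left-recursive alternatives: L-id, L*x; non-recursive: T
Introduce L': L -> TL', L' -> -idL' | *xL' | ε


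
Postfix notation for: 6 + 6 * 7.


* has higher precedence, evaluate 6*7 first
Postfix: 6 6 7 * +


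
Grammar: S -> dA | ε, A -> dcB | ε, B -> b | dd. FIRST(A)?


Per alternative of A: FIRST(dcB) = {d}; FIRST(ε) = {ε}
FIRST(A) = {d, ε}


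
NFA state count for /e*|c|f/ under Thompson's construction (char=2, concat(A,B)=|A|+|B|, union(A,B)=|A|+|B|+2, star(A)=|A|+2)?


Syntax tree has 3 char leaf(s), 2 union(s), 1 star(s)
chars contribute 3×2 = 6; each union adds +2; each star adds +2
Total: 6 + 4 + 2 = 12 states


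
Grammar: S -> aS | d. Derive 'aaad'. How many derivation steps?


Derivation: S => aS => aaS => aaaS => aaad
Steps: 4


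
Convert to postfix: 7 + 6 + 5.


Left to right (same or higher precedence on left)
Postfix: 7 6 + 5 +


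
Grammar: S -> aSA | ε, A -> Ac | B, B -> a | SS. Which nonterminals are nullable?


A nonterminal is nullable iff some alternative derives ε (directly, or every symbol in it is nullable)
Nullable: {A, B, S}


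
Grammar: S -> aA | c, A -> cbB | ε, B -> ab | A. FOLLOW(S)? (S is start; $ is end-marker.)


$ ∈ FOLLOW(S). For each A -> αBβ: add FIRST(β)\{ε} to FOLLOW(B); if β nullable, add FOLLOW(A).
FOLLOW(S) = {$}


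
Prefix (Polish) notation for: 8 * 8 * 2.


left-to-right (same/higher precedence on left): tree is (* (* 8 8) 2)
Prefix: * * 8 8 2


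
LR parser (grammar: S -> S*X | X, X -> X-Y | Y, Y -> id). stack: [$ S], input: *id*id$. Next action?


shift '*' to continue S -> S*X
Action: shift


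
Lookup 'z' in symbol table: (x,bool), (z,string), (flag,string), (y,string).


Lookup 'z' → type string


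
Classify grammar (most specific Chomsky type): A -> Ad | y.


Left-linear: every RHS is a terminal or one nonterminal followed by a terminal
Classification: Type 3 (Regular)


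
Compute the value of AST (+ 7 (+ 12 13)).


Evaluate inner: (+ 12 13) = 25
Evaluate root: (+ 7 25) = 32
Result: 32


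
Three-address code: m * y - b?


Break into single-operator statements:
t1 = m * y
t2 = t1 - b


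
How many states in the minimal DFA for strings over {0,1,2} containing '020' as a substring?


KMP-style automaton: 3 progress states + 1 absorbing accept = 4
Minimal DFA: 4 states


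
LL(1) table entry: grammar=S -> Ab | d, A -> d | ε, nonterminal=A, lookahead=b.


For [A, b]: ε is nullable and 'b' ∈ FOLLOW(A)
Entry: A -> ε


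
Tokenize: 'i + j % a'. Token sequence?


Scan left to right, longest-match per lexeme
Tokens: ID(i), OP(+), ID(j), OP(%), ID(a)


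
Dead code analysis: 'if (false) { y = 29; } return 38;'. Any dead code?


condition is constant false, so the whole block is unreachable
Dead: 'if (false) { y = 29; }'


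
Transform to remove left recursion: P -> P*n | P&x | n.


Left-recursive alternatives: P*n, P&x; non-recursive: n
Introduce P': P -> nP', P' -> *nP' | &xP' | ε


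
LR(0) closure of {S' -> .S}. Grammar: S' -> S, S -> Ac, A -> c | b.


Start: S' -> .S
For each item with dot before a nonterminal B, add B -> .γ for every B-production
Closure: [S' -> .S, S -> .Ac, A -> .c, A -> .b]


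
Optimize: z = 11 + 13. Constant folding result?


11 + 13 = 24 at compile time
Optimized: z = 24


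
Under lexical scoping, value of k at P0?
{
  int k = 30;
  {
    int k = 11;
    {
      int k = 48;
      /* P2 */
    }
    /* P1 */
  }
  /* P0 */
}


k declared in the same block as P0
k = 30


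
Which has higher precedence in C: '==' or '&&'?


'==' is equality (level 6); '&&' is logical AND (level 2)
Higher level binds tighter
'==' has higher precedence than '&&'


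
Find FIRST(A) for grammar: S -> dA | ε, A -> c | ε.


Per alternative of A: FIRST(c) = {c}; FIRST(ε) = {ε}
FIRST(A) = {c, ε}


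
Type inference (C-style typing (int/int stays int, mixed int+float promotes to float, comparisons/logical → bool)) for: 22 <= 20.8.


Operand types: int <= float
Rule: comparison yields bool
Result type: bool


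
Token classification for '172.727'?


Pattern: digits with a decimal point
Type: FLOAT_LITERAL


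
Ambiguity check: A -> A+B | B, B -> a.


precedence layered via separate nonterminal B: deterministic
Unambiguous


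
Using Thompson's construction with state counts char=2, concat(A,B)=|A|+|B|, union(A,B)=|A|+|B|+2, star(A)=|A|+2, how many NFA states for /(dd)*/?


Syntax tree has 2 char leaf(s), 0 union(s), 1 star(s)
chars contribute 2×2 = 4; each union adds +2; each star adds +2
Total: 4 + 0 + 2 = 6 states


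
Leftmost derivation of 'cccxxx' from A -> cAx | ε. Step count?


Derivation: A => cAx => ccAxx => cccAxxx => cccxxx
Steps: 4


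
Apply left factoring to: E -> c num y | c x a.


Common prefix: 'c'
Factored: E -> c E', E' -> num y | x a


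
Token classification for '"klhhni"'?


Pattern: double-quoted sequence
Type: STRING_LITERAL


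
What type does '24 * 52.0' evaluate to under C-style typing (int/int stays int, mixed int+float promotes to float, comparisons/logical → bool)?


Operand types: int * float
Rule: mixed int/float promotes to float; int/int stays int
Result type: float


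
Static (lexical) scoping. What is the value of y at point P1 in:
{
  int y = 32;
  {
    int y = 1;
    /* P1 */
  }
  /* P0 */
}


y declared in the same block as P1
y = 1


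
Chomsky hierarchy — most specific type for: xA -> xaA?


LHS has context (more than one symbol) and |LHS| ≤ |RHS|
Classification: Type 1 (Context-Sensitive)


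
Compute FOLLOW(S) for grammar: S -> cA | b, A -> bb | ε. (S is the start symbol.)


$ ∈ FOLLOW(S). For each A -> αBβ: add FIRST(β)\{ε} to FOLLOW(B); if β nullable, add FOLLOW(A).
FOLLOW(S) = {$}


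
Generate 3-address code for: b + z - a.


Break into single-operator statements:
t1 = b + z
t2 = t1 - a


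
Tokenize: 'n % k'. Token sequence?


Scan left to right, longest-match per lexeme
Tokens: ID(n), OP(%), ID(k)


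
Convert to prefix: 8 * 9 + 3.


left-to-right (same/higher precedence on left): tree is (+ (* 8 9) 3)
Prefix: + * 8 9 3


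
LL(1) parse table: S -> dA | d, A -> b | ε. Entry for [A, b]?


For [A, b]: 'b' ∈ FIRST(b)
Entry: A -> b


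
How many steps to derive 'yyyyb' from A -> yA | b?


Derivation: A => yA => yyA => yyyA => yyyyA => yyyyb
Steps: 5


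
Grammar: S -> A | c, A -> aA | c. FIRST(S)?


Per alternative of S: FIRST(A) = {a, c}; FIRST(c) = {c}
FIRST(S) = {a, c}


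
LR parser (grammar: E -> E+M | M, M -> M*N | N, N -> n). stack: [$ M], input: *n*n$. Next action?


shift '*' to continue M -> M*N
Action: shift


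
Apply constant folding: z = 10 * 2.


10 * 2 = 20 at compile time
Optimized: z = 20


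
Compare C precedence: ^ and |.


'^' is bitwise XOR (level 4); '|' is bitwise OR (level 3)
Higher level binds tighter
'^' has higher precedence than '|'


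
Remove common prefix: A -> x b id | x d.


Common prefix: 'x'
Factored: A -> x A', A' -> b id | d


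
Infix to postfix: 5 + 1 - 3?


Left to right (same or higher precedence on left)
Postfix: 5 1 + 3 -
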